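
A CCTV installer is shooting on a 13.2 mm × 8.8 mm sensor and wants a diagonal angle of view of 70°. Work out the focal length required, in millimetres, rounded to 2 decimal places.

11.33 mm

Sensor diagonal = √(13.2² + 8.8²) = √251.6800 ≈ 15.8644 mm.
From α = 2·arctan(d/2f) we get f = d / (2·tan(α/2)).
With d = 15.8644 mm and α/2 = 35°, tan(α/2) ≈ 0.70021, so f ≈ 15.8644 / 1.40042 ≈ 11.3284 mm.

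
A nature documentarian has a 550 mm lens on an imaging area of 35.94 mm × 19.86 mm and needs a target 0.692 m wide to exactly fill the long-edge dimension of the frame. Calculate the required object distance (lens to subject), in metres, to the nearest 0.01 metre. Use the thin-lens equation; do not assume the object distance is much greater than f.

11.14 m

W: 0.692 m = 692 mm.
Magnification m = w/W = dᵢ/dₒ; combined with 1/f = 1/dₒ + 1/dᵢ this gives dₒ = f·(1 + W/w).
dₒ = 550 mm × (1 + 692/35.94) = 550 × 20.2543 ≈ 11139.872 mm = 11.1399 m.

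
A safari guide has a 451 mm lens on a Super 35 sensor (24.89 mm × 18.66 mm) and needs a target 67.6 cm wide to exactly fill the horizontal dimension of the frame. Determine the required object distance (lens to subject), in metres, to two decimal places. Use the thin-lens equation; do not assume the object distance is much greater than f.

W: 67.6 cm = 676 mm.
Magnification m = w/W = dᵢ/dₒ; combined with 1/f = 1/dₒ + 1/dᵢ this gives dₒ = f·(1 + W/w).
dₒ = 451 mm × (1 + 676/24.89) = 451 × 28.1595 ≈ 12699.935 mm = 12.6999 m.

12.70 m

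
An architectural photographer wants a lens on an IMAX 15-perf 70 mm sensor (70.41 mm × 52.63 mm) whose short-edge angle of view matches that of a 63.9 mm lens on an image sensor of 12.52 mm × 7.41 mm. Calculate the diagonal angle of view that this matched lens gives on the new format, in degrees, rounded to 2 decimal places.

Equal short-edge AOV ⇒ f₂ = f₁ · 52.63/7.41 = 63.9 × 7.10256 ≈ 453.8538 mm.
Sensor diagonal = √(70.41² + 52.63²) = √7727.4850 ≈ 87.9061 mm.
Diagonal AOV on the new format = 2·arctan(87.9061 / (2 × 453.8538)) = 2·arctan(0.09684) ≈ 11.0630°.

11.06°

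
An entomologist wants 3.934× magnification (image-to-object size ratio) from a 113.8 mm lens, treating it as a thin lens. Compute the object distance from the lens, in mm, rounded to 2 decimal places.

With m = dᵢ/dₒ and 1/f = 1/dₒ + 1/dᵢ, substituting dᵢ = m·dₒ gives 1/f = (1 + 1/m)/dₒ, hence dₒ = f·(1 + 1/m).
dₒ = 113.8 × (1 + 1/3.934) = 113.8 × 1.25419 ≈ 142.727 mm.

142.73 mm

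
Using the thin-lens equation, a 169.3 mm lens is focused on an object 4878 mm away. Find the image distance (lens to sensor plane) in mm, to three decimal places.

175.387 mm

1/dᵢ = 1/f − 1/dₒ = 1/169.3 − 1/4878 = 0.0057017 mm⁻¹.
dᵢ = 1/0.0057017 ≈ 175.3871 mm.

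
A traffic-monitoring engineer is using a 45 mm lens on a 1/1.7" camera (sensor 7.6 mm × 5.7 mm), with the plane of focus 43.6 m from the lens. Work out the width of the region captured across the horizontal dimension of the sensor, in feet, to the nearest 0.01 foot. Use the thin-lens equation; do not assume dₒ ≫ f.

dₒ: 43.6 m = 43600 mm.
Similar triangles through the lens centre give W/dₒ = w/dᵢ; with 1/f = 1/dₒ + 1/dᵢ this gives W = w·(dₒ − f)/f.
W = 7.6 mm × (43600 − 45) / 45 = 7.6 × 967.8889 ≈ 7355.956 mm = 7355.956/304.8 ft = 24.1337 ft.

24.13 ft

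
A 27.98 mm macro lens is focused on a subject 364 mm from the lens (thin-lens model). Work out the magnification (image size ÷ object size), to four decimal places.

0.0833×

Thin lens: 1/f = 1/dₒ + 1/dᵢ → 1/dᵢ = 1/27.98 − 1/364 = 0.0329926 mm⁻¹, so dᵢ ≈ 30.3099 mm.
Magnification m = dᵢ/dₒ = 30.3099/364 ≈ 0.08327.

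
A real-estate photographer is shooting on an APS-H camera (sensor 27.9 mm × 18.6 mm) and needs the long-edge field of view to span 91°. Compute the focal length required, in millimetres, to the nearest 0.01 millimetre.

13.71 mm

From α = 2·arctan(w/2f) we get f = w / (2·tan(α/2)).
With w = 27.9 mm and α/2 = 45.5°, tan(α/2) ≈ 1.01761, so f ≈ 27.9 / 2.03521 ≈ 13.7086 mm.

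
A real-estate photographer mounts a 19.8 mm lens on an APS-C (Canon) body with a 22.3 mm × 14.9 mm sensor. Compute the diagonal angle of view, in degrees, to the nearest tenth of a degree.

68.2°

Sensor diagonal = √(22.3² + 14.9²) = √719.3000 ≈ 26.8198 mm.
Angle of view α = 2·arctan(d/2f) with d = 26.8198 mm and f = 19.8 mm.
d/2f = 0.67727; arctan(0.67727) ≈ 34.1085°, so α ≈ 68.2170°.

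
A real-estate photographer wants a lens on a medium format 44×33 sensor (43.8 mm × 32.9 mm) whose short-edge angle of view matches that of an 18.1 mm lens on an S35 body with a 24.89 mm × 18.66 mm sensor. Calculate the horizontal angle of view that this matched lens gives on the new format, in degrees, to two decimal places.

Equal short-edge AOV ⇒ f₂ = f₁ · 32.9/18.66 = 18.1 × 1.76313 ≈ 31.9126 mm.
Horizontal AOV on the new format = 2·arctan(43.8 / (2 × 31.9126)) = 2·arctan(0.68625) ≈ 68.9196°.

68.92°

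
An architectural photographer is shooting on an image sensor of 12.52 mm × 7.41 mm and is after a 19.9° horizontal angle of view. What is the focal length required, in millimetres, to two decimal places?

35.68 mm

From α = 2·arctan(w/2f) we get f = w / (2·tan(α/2)).
With w = 12.52 mm and α/2 = 9.95°, tan(α/2) ≈ 0.17543, so f ≈ 12.52 / 0.35085 ≈ 35.6843 mm.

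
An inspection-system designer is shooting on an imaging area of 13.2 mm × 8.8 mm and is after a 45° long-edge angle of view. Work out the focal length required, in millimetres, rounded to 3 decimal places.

15.934 mm

From α = 2·arctan(w/2f) we get f = w / (2·tan(α/2)).
With w = 13.2 mm and α/2 = 22.5°, tan(α/2) ≈ 0.41421, so f ≈ 13.2 / 0.82843 ≈ 15.9338 mm.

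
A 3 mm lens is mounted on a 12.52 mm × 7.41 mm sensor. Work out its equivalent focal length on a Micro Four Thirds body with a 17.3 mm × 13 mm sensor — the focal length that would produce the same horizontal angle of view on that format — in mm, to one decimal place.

Equal angle of view means equal width/f ratio, so f₂ = f₁ · (width₂/width₁) = 3 × 17.3/12.52.
f₂ = 3 × 1.38179 ≈ 4.145 mm.

4.1 mm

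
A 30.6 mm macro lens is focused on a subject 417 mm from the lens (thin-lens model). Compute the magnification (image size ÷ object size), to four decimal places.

0.0792×

Thin lens: 1/f = 1/dₒ + 1/dᵢ → 1/dᵢ = 1/30.6 − 1/417 = 0.0302817 mm⁻¹, so dᵢ ≈ 33.0233 mm.
Magnification m = dᵢ/dₒ = 33.0233/417 ≈ 0.07919.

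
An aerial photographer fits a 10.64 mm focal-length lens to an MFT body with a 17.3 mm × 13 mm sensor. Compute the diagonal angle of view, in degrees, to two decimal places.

Sensor diagonal = √(17.3² + 13²) = √468.2900 ≈ 21.6400 mm.
Angle of view α = 2·arctan(d/2f) with d = 21.6400 mm and f = 10.64 mm.
d/2f = 1.01692; arctan(1.01692) ≈ 45.4806°, so α ≈ 90.9612°.

90.96°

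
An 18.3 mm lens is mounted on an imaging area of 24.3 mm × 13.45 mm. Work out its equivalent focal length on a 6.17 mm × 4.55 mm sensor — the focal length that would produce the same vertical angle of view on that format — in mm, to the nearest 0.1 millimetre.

Equal angle of view means equal height/f ratio, so f₂ = f₁ · (height₂/height₁) = 18.3 × 4.55/13.45.
f₂ = 18.3 × 0.33829 ≈ 6.191 mm.

6.2 mm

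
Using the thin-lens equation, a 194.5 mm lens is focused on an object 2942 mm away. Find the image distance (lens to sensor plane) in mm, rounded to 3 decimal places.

208.269 mm

1/dᵢ = 1/f − 1/dₒ = 1/194.5 − 1/2942 = 0.0048015 mm⁻¹.
dᵢ = 1/0.0048015 ≈ 208.2690 mm.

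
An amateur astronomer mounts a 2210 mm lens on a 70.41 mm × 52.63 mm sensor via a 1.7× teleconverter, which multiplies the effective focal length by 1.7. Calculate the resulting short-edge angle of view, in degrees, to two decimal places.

0.80°

Effective focal length f = 2210 × 1.7 = 3757 mm.
α = 2·arctan(52.63 / (2 × 3757)) = 2·arctan(0.00700) ≈ 0.8026°.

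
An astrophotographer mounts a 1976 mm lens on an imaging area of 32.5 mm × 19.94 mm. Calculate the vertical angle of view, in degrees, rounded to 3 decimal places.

Angle of view α = 2·arctan(h/2f) with h = 19.94 mm and f = 1976 mm.
h/2f = 0.00505; arctan(0.00505) ≈ 0.2891°, so α ≈ 0.5782°.

0.578°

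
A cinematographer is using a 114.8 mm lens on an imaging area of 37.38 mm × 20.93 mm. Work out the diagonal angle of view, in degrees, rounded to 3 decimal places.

21.138°

Sensor diagonal = √(37.38² + 20.93²) = √1835.3293 ≈ 42.8407 mm.
Angle of view α = 2·arctan(d/2f) with d = 42.8407 mm and f = 114.8 mm.
d/2f = 0.18659; arctan(0.18659) ≈ 10.5692°, so α ≈ 21.1384°.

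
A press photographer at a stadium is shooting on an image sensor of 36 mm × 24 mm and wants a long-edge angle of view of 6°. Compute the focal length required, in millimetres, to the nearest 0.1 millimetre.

From α = 2·arctan(w/2f) we get f = w / (2·tan(α/2)).
With w = 36 mm and α/2 = 3°, tan(α/2) ≈ 0.05241, so f ≈ 36 / 0.10482 ≈ 343.4605 mm.

343.5 mm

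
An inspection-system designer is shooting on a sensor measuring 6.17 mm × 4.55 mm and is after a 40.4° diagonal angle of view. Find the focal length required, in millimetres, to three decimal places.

10.418 mm

Sensor diagonal = √(6.17² + 4.55²) = √58.7714 ≈ 7.6663 mm.
From α = 2·arctan(d/2f) we get f = d / (2·tan(α/2)).
With d = 7.6663 mm and α/2 = 20.2°, tan(α/2) ≈ 0.36793, so f ≈ 7.6663 / 0.73586 ≈ 10.4181 mm.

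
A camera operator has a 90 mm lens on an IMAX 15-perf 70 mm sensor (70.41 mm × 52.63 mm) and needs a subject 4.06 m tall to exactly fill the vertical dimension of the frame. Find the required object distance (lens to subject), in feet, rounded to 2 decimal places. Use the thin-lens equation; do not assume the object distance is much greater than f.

23.07 ft

W: 4.06 m = 4060 mm.
Magnification m = h/W = dᵢ/dₒ; combined with 1/f = 1/dₒ + 1/dᵢ this gives dₒ = f·(1 + W/h).
dₒ = 90 mm × (1 + 4060/52.63) = 90 × 78.1423 ≈ 7032.808 mm = 7032.808/304.8 ft = 23.0735 ft.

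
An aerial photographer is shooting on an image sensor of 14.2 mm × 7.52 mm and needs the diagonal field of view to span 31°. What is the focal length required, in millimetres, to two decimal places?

28.97 mm

Sensor diagonal = √(14.2² + 7.52²) = √258.1904 ≈ 16.0683 mm.
From α = 2·arctan(d/2f) we get f = d / (2·tan(α/2)).
With d = 16.0683 mm and α/2 = 15.5°, tan(α/2) ≈ 0.27732, so f ≈ 16.0683 / 0.55465 ≈ 28.9702 mm.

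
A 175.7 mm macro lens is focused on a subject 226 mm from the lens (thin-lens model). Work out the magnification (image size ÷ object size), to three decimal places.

3.493×

Thin lens: 1/f = 1/dₒ + 1/dᵢ → 1/dᵢ = 1/175.7 − 1/226 = 0.0012667 mm⁻¹, so dᵢ ≈ 789.4274 mm.
Magnification m = dᵢ/dₒ = 789.4274/226 ≈ 3.49304.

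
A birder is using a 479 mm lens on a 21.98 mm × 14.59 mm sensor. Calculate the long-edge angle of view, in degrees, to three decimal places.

Angle of view α = 2·arctan(w/2f) with w = 21.98 mm and f = 479 mm.
w/2f = 0.02294; arctan(0.02294) ≈ 1.3143°, so α ≈ 2.6287°.

2.629°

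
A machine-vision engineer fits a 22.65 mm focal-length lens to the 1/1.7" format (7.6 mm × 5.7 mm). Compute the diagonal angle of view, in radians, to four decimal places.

0.4134 rad

Sensor diagonal = √(7.6² + 5.7²) = √90.2500 ≈ 9.5000 mm.
Angle of view α = 2·arctan(d/2f) with d = 9.5000 mm and f = 22.65 mm.
d/2f = 0.20971; arctan(0.20971) ≈ 0.2067 rad, so α ≈ 0.4134 rad.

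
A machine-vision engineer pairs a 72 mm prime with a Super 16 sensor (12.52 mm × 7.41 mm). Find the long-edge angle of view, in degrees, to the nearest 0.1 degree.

Angle of view α = 2·arctan(w/2f) with w = 12.52 mm and f = 72 mm.
w/2f = 0.08694; arctan(0.08694) ≈ 4.9691°, so α ≈ 9.9381°.

9.9°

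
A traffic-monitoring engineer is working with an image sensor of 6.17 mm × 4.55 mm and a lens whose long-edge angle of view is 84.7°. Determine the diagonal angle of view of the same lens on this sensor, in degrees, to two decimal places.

From the long-edge AOV: f = 6.17 / (2·tan(42.35°)) = 6.17 / 1.82305 ≈ 3.3844 mm.
Sensor diagonal = √(6.17² + 4.55²) = √58.7714 ≈ 7.6663 mm.
Diagonal AOV = 2·arctan(7.6663 / (2 × 3.3844)) = 2·arctan(1.13258) ≈ 97.1146°.

97.11°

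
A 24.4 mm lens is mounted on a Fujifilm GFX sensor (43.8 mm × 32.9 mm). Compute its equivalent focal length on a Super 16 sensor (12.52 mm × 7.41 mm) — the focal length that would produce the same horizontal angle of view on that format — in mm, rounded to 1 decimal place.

7.0 mm

Equal angle of view means equal width/f ratio, so f₂ = f₁ · (width₂/width₁) = 24.4 × 12.52/43.8.
f₂ = 24.4 × 0.28584 ≈ 6.975 mm.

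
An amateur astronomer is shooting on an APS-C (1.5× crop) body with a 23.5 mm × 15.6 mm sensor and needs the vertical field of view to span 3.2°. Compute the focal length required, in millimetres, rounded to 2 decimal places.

From α = 2·arctan(h/2f) we get f = h / (2·tan(α/2)).
With h = 15.6 mm and α/2 = 1.6°, tan(α/2) ≈ 0.02793, so f ≈ 15.6 / 0.05587 ≈ 279.2443 mm.

279.24 mm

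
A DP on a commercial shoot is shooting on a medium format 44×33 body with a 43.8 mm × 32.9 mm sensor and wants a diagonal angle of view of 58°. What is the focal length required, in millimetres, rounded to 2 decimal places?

Sensor diagonal = √(43.8² + 32.9²) = √3000.8500 ≈ 54.7800 mm.
From α = 2·arctan(d/2f) we get f = d / (2·tan(α/2)).
With d = 54.7800 mm and α/2 = 29°, tan(α/2) ≈ 0.55431, so f ≈ 54.7800 / 1.10862 ≈ 49.4129 mm.

49.41 mm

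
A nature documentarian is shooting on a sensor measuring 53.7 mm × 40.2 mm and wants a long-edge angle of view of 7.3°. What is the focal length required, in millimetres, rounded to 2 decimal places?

420.91 mm

From α = 2·arctan(w/2f) we get f = w / (2·tan(α/2)).
With w = 53.7 mm and α/2 = 3.65°, tan(α/2) ≈ 0.06379, so f ≈ 53.7 / 0.12758 ≈ 420.9069 mm.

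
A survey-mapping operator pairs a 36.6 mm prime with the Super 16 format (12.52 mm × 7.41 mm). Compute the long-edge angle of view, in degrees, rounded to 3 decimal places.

19.412°

Angle of view α = 2·arctan(w/2f) with w = 12.52 mm and f = 36.6 mm.
w/2f = 0.17104; arctan(0.17104) ≈ 9.7059°, so α ≈ 19.4117°.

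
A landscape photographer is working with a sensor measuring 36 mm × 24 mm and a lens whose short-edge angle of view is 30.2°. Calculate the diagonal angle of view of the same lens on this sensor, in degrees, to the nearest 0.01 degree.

51.88°

From the short-edge AOV: f = 24 / (2·tan(15.1°)) = 24 / 0.53964 ≈ 44.4740 mm.
Sensor diagonal = √(36² + 24²) = √1872.0000 ≈ 43.2666 mm.
Diagonal AOV = 2·arctan(43.2666 / (2 × 44.4740)) = 2·arctan(0.48643) ≈ 51.8790°.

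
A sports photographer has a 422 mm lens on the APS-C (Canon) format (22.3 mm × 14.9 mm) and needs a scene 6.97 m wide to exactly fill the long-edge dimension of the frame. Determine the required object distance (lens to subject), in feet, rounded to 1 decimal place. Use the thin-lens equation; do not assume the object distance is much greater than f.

W: 6.97 m = 6970 mm.
Magnification m = w/W = dᵢ/dₒ; combined with 1/f = 1/dₒ + 1/dᵢ this gives dₒ = f·(1 + W/w).
dₒ = 422 mm × (1 + 6970/22.3) = 422 × 313.5561 ≈ 132320.655 mm = 132320.655/304.8 ft = 434.123 ft.

434.1 ft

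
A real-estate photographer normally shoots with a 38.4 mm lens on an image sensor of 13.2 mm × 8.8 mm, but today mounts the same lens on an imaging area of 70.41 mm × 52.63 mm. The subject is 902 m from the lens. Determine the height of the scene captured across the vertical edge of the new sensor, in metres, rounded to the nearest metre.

The focal length stays 38.4 mm; the relevant sensor dimension is now h = 52.63 mm. Object distance dₒ = 902 m = 902000 mm.
Thin-lens field height W = h·(dₒ − f)/f = 52.63 × (902000 − 38.4)/38.4 ≈ 1236204.141 mm = 1236.2 m.

1236 m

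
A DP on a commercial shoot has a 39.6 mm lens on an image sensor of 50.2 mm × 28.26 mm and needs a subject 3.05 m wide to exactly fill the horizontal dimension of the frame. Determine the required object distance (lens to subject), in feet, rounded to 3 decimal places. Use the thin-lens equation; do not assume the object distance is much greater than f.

W: 3.05 m = 3050 mm.
Magnification m = w/W = dᵢ/dₒ; combined with 1/f = 1/dₒ + 1/dᵢ this gives dₒ = f·(1 + W/w).
dₒ = 39.6 mm × (1 + 3050/50.2) = 39.6 × 61.7570 ≈ 2445.576 mm = 2445.576/304.8 ft = 8.02354 ft.

8.024 ft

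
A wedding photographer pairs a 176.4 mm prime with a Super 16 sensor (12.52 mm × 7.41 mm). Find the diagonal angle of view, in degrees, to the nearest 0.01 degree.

Sensor diagonal = √(12.52² + 7.41²) = √211.6585 ≈ 14.5485 mm.
Angle of view α = 2·arctan(d/2f) with d = 14.5485 mm and f = 176.4 mm.
d/2f = 0.04124; arctan(0.04124) ≈ 2.3614°, so α ≈ 4.7228°.

4.72°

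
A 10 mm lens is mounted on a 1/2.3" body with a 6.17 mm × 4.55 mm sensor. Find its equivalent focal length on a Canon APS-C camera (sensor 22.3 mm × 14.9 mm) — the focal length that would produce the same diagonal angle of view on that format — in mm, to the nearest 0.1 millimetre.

35.0 mm

Sensor diagonal = √(6.17² + 4.55²) = √58.7714 ≈ 7.6663 mm.
Sensor diagonal = √(22.3² + 14.9²) = √719.3000 ≈ 26.8198 mm.
Equal angle of view means equal diagonal/f ratio, so f₂ = f₁ · (diagonal₂/diagonal₁) = 10 × 26.8198/7.6663.
f₂ = 10 × 3.49842 ≈ 34.984 mm.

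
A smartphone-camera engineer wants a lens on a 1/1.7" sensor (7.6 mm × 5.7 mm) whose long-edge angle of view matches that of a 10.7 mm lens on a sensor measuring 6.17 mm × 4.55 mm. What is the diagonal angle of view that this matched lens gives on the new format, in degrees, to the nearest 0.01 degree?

39.64°

Equal long-edge AOV ⇒ f₂ = f₁ · 7.6/6.17 = 10.7 × 1.23177 ≈ 13.1799 mm.
Sensor diagonal = √(7.6² + 5.7²) = √90.2500 ≈ 9.5000 mm.
Diagonal AOV on the new format = 2·arctan(9.5000 / (2 × 13.1799)) = 2·arctan(0.36040) ≈ 39.6380°.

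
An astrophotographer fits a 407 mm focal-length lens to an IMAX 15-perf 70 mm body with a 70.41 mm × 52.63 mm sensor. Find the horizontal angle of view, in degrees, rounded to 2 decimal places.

Angle of view α = 2·arctan(w/2f) with w = 70.41 mm and f = 407 mm.
w/2f = 0.08650; arctan(0.08650) ≈ 4.9437°, so α ≈ 9.8874°.

9.89°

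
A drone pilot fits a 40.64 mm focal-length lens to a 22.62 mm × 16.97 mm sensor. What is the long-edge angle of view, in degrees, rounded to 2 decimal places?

31.10°

Angle of view α = 2·arctan(w/2f) with w = 22.62 mm and f = 40.64 mm.
w/2f = 0.27830; arctan(0.27830) ≈ 15.5517°, so α ≈ 31.1035°.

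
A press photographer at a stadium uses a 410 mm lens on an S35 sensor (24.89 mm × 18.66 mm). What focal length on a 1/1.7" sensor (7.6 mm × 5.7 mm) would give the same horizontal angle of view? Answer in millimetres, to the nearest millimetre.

Equal angle of view means equal width/f ratio, so f₂ = f₁ · (width₂/width₁) = 410 × 7.6/24.89.
f₂ = 410 × 0.30534 ≈ 125.191 mm.

125 mm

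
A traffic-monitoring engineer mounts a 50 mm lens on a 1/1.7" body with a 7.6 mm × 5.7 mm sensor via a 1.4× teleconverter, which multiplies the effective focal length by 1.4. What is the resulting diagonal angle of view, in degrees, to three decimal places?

7.764°

Effective focal length f = 50 × 1.4 = 70 mm.
Sensor diagonal = √(7.6² + 5.7²) = √90.2500 ≈ 9.5000 mm.
α = 2·arctan(9.500 / (2 × 70)) = 2·arctan(0.06786) ≈ 7.7640°.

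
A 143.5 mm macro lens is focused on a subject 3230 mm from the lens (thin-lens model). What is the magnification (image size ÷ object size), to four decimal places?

0.0465×

Thin lens: 1/f = 1/dₒ + 1/dᵢ → 1/dᵢ = 1/143.5 − 1/3230 = 0.0066590 mm⁻¹, so dᵢ ≈ 150.1717 mm.
Magnification m = dᵢ/dₒ = 150.1717/3230 ≈ 0.04649.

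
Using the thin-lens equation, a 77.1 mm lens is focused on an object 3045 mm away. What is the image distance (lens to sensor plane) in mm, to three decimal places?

79.103 mm

1/dᵢ = 1/f − 1/dₒ = 1/77.1 − 1/3045 = 0.0126418 mm⁻¹.
dᵢ = 1/0.0126418 ≈ 79.1029 mm.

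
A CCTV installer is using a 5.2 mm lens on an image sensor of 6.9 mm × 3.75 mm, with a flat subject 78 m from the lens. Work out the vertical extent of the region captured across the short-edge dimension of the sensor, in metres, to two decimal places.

dₒ: 78 m = 78000 mm.
Similar triangles through the lens centre give W/dₒ = h/dᵢ; with 1/f = 1/dₒ + 1/dᵢ this gives W = h·(dₒ − f)/f.
W = 3.75 mm × (78000 − 5.2) / 5.2 = 3.75 × 14999.0000 ≈ 56246.250 mm = 56.2463 m.

56.25 m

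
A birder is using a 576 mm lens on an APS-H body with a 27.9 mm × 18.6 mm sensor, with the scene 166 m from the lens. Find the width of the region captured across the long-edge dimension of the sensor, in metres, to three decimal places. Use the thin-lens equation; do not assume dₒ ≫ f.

8.013 m

dₒ: 166 m = 166000 mm.
Similar triangles through the lens centre give W/dₒ = w/dᵢ; with 1/f = 1/dₒ + 1/dᵢ this gives W = w·(dₒ − f)/f.
W = 27.9 mm × (166000 − 576) / 576 = 27.9 × 287.1944 ≈ 8012.725 mm = 8.01272 m.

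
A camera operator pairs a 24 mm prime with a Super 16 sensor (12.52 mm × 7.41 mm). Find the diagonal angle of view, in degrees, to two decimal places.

Sensor diagonal = √(12.52² + 7.41²) = √211.6585 ≈ 14.5485 mm.
Angle of view α = 2·arctan(d/2f) with d = 14.5485 mm and f = 24 mm.
d/2f = 0.30309; arctan(0.30309) ≈ 16.8617°, so α ≈ 33.7234°.

33.72°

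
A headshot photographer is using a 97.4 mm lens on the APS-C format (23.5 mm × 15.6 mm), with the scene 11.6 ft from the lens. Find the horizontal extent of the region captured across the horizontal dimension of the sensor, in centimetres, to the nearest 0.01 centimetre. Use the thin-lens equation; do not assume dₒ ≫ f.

dₒ: 11.6 ft × 304.8 mm/ft = 3535.68 mm.
Similar triangles through the lens centre give W/dₒ = w/dᵢ; with 1/f = 1/dₒ + 1/dᵢ this gives W = w·(dₒ − f)/f.
W = 23.5 mm × (3535.68 − 97.4) / 97.4 = 23.5 × 35.3006 ≈ 829.564 mm = 82.9564 cm.

82.96 cm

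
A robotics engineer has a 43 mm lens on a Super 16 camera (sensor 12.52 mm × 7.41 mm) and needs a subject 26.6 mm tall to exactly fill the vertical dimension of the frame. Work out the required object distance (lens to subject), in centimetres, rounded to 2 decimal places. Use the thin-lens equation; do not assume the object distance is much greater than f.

19.74 cm

Magnification m = h/W = dᵢ/dₒ; combined with 1/f = 1/dₒ + 1/dᵢ this gives dₒ = f·(1 + W/h).
dₒ = 43 mm × (1 + 26.6/7.41) = 43 × 4.5897 ≈ 197.359 mm = 19.7359 cm.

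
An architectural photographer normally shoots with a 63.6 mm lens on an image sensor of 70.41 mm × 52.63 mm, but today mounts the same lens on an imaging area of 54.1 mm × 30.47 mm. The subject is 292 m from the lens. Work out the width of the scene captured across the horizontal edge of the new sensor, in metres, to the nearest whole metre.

248 m

The focal length stays 63.6 mm; the relevant sensor dimension is now w = 54.1 mm. Object distance dₒ = 292 m = 292000 mm.
Thin-lens field width W = w·(dₒ − f)/f = 54.1 × (292000 − 63.6)/63.6 ≈ 248329.548 mm = 248.33 m.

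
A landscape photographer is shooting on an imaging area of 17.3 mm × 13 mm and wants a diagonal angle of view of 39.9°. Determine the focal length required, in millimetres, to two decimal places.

29.81 mm

Sensor diagonal = √(17.3² + 13²) = √468.2900 ≈ 21.6400 mm.
From α = 2·arctan(d/2f) we get f = d / (2·tan(α/2)).
With d = 21.6400 mm and α/2 = 19.95°, tan(α/2) ≈ 0.36298, so f ≈ 21.6400 / 0.72596 ≈ 29.8086 mm.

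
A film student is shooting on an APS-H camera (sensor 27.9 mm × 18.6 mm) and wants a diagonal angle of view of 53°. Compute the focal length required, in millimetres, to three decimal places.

33.627 mm

Sensor diagonal = √(27.9² + 18.6²) = √1124.3700 ≈ 33.5316 mm.
From α = 2·arctan(d/2f) we get f = d / (2·tan(α/2)).
With d = 33.5316 mm and α/2 = 26.5°, tan(α/2) ≈ 0.49858, so f ≈ 33.5316 / 0.99716 ≈ 33.6270 mm.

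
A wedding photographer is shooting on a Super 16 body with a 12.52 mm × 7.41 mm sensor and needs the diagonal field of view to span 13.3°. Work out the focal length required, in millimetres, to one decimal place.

62.4 mm

Sensor diagonal = √(12.52² + 7.41²) = √211.6585 ≈ 14.5485 mm.
From α = 2·arctan(d/2f) we get f = d / (2·tan(α/2)).
With d = 14.5485 mm and α/2 = 6.65°, tan(α/2) ≈ 0.11659, so f ≈ 14.5485 / 0.23318 ≈ 62.3925 mm.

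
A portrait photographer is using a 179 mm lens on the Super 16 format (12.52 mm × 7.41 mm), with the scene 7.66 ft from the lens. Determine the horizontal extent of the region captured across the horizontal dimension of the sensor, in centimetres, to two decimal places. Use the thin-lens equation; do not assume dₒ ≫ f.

dₒ: 7.66 ft × 304.8 mm/ft = 2334.77 mm.
Similar triangles through the lens centre give W/dₒ = w/dᵢ; with 1/f = 1/dₒ + 1/dᵢ this gives W = w·(dₒ − f)/f.
W = 12.52 mm × (2334.77 − 179) / 179 = 12.52 × 12.0434 ≈ 150.783 mm = 15.0783 cm.

15.08 cm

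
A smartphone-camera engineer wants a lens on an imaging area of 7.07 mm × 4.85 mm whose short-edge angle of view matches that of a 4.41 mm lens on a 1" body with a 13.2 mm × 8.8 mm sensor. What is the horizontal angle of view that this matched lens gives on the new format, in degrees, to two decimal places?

Equal short-edge AOV ⇒ f₂ = f₁ · 4.85/8.8 = 4.41 × 0.55114 ≈ 2.4305 mm.
Horizontal AOV on the new format = 2·arctan(7.07 / (2 × 2.4305)) = 2·arctan(1.45443) ≈ 110.9786°.

110.98°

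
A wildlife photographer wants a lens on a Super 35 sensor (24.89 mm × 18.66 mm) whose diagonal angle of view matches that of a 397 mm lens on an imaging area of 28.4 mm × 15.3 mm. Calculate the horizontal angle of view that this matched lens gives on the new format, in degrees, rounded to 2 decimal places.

3.72°

Sensor diagonal = √(28.4² + 15.3²) = √1040.6500 ≈ 32.2591 mm.
Sensor diagonal = √(24.89² + 18.66²) = √967.7077 ≈ 31.1080 mm.
Equal diagonal AOV ⇒ f₂ = f₁ · 31.1080/32.2591 = 397 × 0.96432 ≈ 382.8338 mm.
Horizontal AOV on the new format = 2·arctan(24.89 / (2 × 382.8338)) = 2·arctan(0.03251) ≈ 3.7238°.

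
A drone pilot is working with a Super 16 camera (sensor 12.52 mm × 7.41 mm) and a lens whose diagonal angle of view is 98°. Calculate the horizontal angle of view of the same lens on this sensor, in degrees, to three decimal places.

Sensor diagonal = √(12.52² + 7.41²) = √211.6585 ≈ 14.5485 mm.
From the diagonal AOV: f = 14.5485 / (2·tan(49°)) = 14.5485 / 2.30074 ≈ 6.3234 mm.
Horizontal AOV = 2·arctan(12.52 / (2 × 6.3234)) = 2·arctan(0.98997) ≈ 89.4226°.

89.423°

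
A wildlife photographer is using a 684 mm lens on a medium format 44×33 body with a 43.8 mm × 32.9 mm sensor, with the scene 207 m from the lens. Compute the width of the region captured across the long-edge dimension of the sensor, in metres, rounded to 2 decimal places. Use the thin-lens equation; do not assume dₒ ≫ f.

dₒ: 207 m = 207000 mm.
Similar triangles through the lens centre give W/dₒ = w/dᵢ; with 1/f = 1/dₒ + 1/dᵢ this gives W = w·(dₒ − f)/f.
W = 43.8 mm × (207000 − 684) / 684 = 43.8 × 301.6316 ≈ 13211.463 mm = 13.2115 m.

13.21 m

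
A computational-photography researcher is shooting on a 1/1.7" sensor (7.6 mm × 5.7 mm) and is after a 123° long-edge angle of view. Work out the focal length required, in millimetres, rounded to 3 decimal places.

2.063 mm

From α = 2·arctan(w/2f) we get f = w / (2·tan(α/2)).
With w = 7.6 mm and α/2 = 61.5°, tan(α/2) ≈ 1.84177, so f ≈ 7.6 / 3.68354 ≈ 2.0632 mm.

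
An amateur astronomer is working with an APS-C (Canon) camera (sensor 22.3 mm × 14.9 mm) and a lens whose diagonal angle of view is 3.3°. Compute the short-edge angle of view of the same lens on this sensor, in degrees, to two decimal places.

Sensor diagonal = √(22.3² + 14.9²) = √719.3000 ≈ 26.8198 mm.
From the diagonal AOV: f = 26.8198 / (2·tan(1.65°)) = 26.8198 / 0.05761 ≈ 465.5257 mm.
Short-edge AOV = 2·arctan(14.9 / (2 × 465.5257)) = 2·arctan(0.01600) ≈ 1.8337°.

1.83°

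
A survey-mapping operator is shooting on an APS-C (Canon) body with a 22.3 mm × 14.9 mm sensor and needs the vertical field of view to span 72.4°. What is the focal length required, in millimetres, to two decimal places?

From α = 2·arctan(h/2f) we get f = h / (2·tan(α/2)).
With h = 14.9 mm and α/2 = 36.2°, tan(α/2) ≈ 0.73189, so f ≈ 14.9 / 1.46378 ≈ 10.1791 mm.

10.18 mm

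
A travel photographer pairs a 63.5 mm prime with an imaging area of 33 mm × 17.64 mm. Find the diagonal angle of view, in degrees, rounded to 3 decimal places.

Sensor diagonal = √(33² + 17.64²) = √1400.1696 ≈ 37.4188 mm.
Angle of view α = 2·arctan(d/2f) with d = 37.4188 mm and f = 63.5 mm.
d/2f = 0.29464; arctan(0.29464) ≈ 16.4169°, so α ≈ 32.8338°.

32.834°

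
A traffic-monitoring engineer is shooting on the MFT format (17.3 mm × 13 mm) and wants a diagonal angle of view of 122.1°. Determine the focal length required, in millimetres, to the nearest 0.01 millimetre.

5.99 mm

Sensor diagonal = √(17.3² + 13²) = √468.2900 ≈ 21.6400 mm.
From α = 2·arctan(d/2f) we get f = d / (2·tan(α/2)).
With d = 21.6400 mm and α/2 = 61.05°, tan(α/2) ≈ 1.80777, so f ≈ 21.6400 / 3.61553 ≈ 5.9853 mm.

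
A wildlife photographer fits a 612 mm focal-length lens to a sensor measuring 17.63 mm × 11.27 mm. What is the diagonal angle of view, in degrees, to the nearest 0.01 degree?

Sensor diagonal = √(17.63² + 11.27²) = √437.8298 ≈ 20.9244 mm.
Angle of view α = 2·arctan(d/2f) with d = 20.9244 mm and f = 612 mm.
d/2f = 0.01710; arctan(0.01710) ≈ 0.9794°, so α ≈ 1.9588°.

1.96°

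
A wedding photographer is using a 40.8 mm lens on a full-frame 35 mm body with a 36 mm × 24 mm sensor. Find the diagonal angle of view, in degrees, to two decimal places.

Sensor diagonal = √(36² + 24²) = √1872.0000 ≈ 43.2666 mm.
Angle of view α = 2·arctan(d/2f) with d = 43.2666 mm and f = 40.8 mm.
d/2f = 0.53023; arctan(0.53023) ≈ 27.9338°, so α ≈ 55.8676°.

55.87°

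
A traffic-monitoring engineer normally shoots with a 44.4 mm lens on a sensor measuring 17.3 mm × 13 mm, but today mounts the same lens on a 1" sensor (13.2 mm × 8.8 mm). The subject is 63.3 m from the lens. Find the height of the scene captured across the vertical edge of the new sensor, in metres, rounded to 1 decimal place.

The focal length stays 44.4 mm; the relevant sensor dimension is now h = 8.8 mm. Object distance dₒ = 63.3 m = 63300 mm.
Thin-lens field height W = h·(dₒ − f)/f = 8.8 × (63300 − 44.4)/44.4 ≈ 12537.146 mm = 12.5371 m.

12.5 m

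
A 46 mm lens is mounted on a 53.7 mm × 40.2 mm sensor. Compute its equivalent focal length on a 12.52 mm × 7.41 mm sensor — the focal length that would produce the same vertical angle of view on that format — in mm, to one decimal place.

8.5 mm

Equal angle of view means equal height/f ratio, so f₂ = f₁ · (height₂/height₁) = 46 × 7.41/40.2.
f₂ = 46 × 0.18433 ≈ 8.479 mm.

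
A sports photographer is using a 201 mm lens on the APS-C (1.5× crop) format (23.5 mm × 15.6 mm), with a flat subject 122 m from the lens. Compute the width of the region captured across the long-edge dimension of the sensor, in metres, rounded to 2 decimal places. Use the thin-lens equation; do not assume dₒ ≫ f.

14.24 m

dₒ: 122 m = 122000 mm.
Similar triangles through the lens centre give W/dₒ = w/dᵢ; with 1/f = 1/dₒ + 1/dᵢ this gives W = w·(dₒ − f)/f.
W = 23.5 mm × (122000 − 201) / 201 = 23.5 × 605.9652 ≈ 14240.182 mm = 14.2402 m.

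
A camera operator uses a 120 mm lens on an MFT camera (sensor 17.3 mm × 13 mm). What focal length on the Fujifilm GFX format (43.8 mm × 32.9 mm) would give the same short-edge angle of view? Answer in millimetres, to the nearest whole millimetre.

304 mm

Equal angle of view means equal height/f ratio, so f₂ = f₁ · (height₂/height₁) = 120 × 32.9/13.
f₂ = 120 × 2.53077 ≈ 303.692 mm.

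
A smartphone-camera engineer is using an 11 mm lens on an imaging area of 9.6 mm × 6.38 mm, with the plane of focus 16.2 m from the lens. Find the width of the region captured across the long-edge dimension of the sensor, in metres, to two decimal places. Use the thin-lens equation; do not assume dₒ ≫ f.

dₒ: 16.2 m = 16200 mm.
Similar triangles through the lens centre give W/dₒ = w/dᵢ; with 1/f = 1/dₒ + 1/dᵢ this gives W = w·(dₒ − f)/f.
W = 9.6 mm × (16200 − 11) / 11 = 9.6 × 1471.7273 ≈ 14128.582 mm = 14.1286 m.

14.13 m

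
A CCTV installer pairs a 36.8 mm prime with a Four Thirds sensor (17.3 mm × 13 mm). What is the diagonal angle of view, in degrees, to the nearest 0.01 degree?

32.77°

Sensor diagonal = √(17.3² + 13²) = √468.2900 ≈ 21.6400 mm.
Angle of view α = 2·arctan(d/2f) with d = 21.6400 mm and f = 36.8 mm.
d/2f = 0.29402; arctan(0.29402) ≈ 16.3845°, so α ≈ 32.7690°.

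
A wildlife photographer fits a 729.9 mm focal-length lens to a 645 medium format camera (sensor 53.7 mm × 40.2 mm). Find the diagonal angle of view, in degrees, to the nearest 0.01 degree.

5.26°

Sensor diagonal = √(53.7² + 40.2²) = √4499.7300 ≈ 67.0800 mm.
Angle of view α = 2·arctan(d/2f) with d = 67.0800 mm and f = 729.9 mm.
d/2f = 0.04595; arctan(0.04595) ≈ 2.6310°, so α ≈ 5.2620°.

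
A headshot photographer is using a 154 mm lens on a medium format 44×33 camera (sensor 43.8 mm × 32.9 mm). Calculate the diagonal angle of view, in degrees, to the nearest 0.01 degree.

Sensor diagonal = √(43.8² + 32.9²) = √3000.8500 ≈ 54.7800 mm.
Angle of view α = 2·arctan(d/2f) with d = 54.7800 mm and f = 154 mm.
d/2f = 0.17786; arctan(0.17786) ≈ 10.0850°, so α ≈ 20.1700°.

20.17°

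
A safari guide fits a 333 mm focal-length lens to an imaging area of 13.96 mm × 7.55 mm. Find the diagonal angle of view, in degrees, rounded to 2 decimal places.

2.73°

Sensor diagonal = √(13.96² + 7.55²) = √251.8841 ≈ 15.8709 mm.
Angle of view α = 2·arctan(d/2f) with d = 15.8709 mm and f = 333 mm.
d/2f = 0.02383; arctan(0.02383) ≈ 1.3651°, so α ≈ 2.7302°.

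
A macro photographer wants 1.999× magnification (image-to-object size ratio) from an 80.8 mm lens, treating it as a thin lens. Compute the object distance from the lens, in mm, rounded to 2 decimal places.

121.22 mm

With m = dᵢ/dₒ and 1/f = 1/dₒ + 1/dᵢ, substituting dᵢ = m·dₒ gives 1/f = (1 + 1/m)/dₒ, hence dₒ = f·(1 + 1/m).
dₒ = 80.8 × (1 + 1/1.999) = 80.8 × 1.50025 ≈ 121.220 mm.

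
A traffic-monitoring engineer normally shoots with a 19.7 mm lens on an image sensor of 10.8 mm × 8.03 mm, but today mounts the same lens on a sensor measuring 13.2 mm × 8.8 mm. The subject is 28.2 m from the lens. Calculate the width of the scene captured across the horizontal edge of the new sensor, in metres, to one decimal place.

18.9 m

The focal length stays 19.7 mm; the relevant sensor dimension is now w = 13.2 mm. Object distance dₒ = 28.2 m = 28200 mm.
Thin-lens field width W = w·(dₒ − f)/f = 13.2 × (28200 − 19.7)/19.7 ≈ 18882.231 mm = 18.8822 m.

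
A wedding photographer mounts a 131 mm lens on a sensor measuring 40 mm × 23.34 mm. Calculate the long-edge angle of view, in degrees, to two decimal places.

Angle of view α = 2·arctan(w/2f) with w = 40 mm and f = 131 mm.
w/2f = 0.15267; arctan(0.15267) ≈ 8.6804°, so α ≈ 17.3608°.

17.36°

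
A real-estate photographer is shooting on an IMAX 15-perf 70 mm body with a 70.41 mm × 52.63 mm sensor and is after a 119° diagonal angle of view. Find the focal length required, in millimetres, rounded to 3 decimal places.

Sensor diagonal = √(70.41² + 52.63²) = √7727.4850 ≈ 87.9061 mm.
From α = 2·arctan(d/2f) we get f = d / (2·tan(α/2)).
With d = 87.9061 mm and α/2 = 59.5°, tan(α/2) ≈ 1.69766, so f ≈ 87.9061 / 3.39533 ≈ 25.8903 mm.

25.890 mm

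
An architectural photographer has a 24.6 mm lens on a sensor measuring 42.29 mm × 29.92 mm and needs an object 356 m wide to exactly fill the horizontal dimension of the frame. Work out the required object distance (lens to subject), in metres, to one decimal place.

W: 356 m = 356000 mm.
Magnification m = w/W = dᵢ/dₒ; combined with 1/f = 1/dₒ + 1/dᵢ this gives dₒ = f·(1 + W/w).
dₒ = 24.6 mm × (1 + 356000/42.29) = 24.6 × 8419.0657 ≈ 207109.017 mm = 207.109 m.

207.1 m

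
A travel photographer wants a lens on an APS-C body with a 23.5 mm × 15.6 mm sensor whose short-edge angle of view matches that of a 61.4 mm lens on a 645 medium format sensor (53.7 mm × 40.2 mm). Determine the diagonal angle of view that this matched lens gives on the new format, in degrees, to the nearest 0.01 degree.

Equal short-edge AOV ⇒ f₂ = f₁ · 15.6/40.2 = 61.4 × 0.38806 ≈ 23.8269 mm.
Sensor diagonal = √(23.5² + 15.6²) = √795.6100 ≈ 28.2066 mm.
Diagonal AOV on the new format = 2·arctan(28.2066 / (2 × 23.8269)) = 2·arctan(0.59191) ≈ 61.2431°.

61.24°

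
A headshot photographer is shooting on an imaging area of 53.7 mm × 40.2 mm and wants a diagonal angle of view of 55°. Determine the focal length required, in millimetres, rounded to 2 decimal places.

Sensor diagonal = √(53.7² + 40.2²) = √4499.7300 ≈ 67.0800 mm.
From α = 2·arctan(d/2f) we get f = d / (2·tan(α/2)).
With d = 67.0800 mm and α/2 = 27.5°, tan(α/2) ≈ 0.52057, so f ≈ 67.0800 / 1.04113 ≈ 64.4298 mm.

64.43 mm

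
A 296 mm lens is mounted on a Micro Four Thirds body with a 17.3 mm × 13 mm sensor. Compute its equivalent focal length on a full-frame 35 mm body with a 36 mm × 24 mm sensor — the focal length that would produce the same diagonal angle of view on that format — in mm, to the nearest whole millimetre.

592 mm

Sensor diagonal = √(17.3² + 13²) = √468.2900 ≈ 21.6400 mm.
Sensor diagonal = √(36² + 24²) = √1872.0000 ≈ 43.2666 mm.
Equal angle of view means equal diagonal/f ratio, so f₂ = f₁ · (diagonal₂/diagonal₁) = 296 × 43.2666/21.6400.
f₂ = 296 × 1.99938 ≈ 591.817 mm.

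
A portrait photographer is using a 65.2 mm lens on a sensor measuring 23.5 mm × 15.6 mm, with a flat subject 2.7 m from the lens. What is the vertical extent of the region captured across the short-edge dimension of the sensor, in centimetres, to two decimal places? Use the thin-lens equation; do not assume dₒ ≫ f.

dₒ: 2.7 m = 2700 mm.
Similar triangles through the lens centre give W/dₒ = h/dᵢ; with 1/f = 1/dₒ + 1/dᵢ this gives W = h·(dₒ − f)/f.
W = 15.6 mm × (2700 − 65.2) / 65.2 = 15.6 × 40.4110 ≈ 630.412 mm = 63.0412 cm.

63.04 cm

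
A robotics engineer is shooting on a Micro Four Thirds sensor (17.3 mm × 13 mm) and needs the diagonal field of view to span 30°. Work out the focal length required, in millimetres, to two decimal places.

40.38 mm

Sensor diagonal = √(17.3² + 13²) = √468.2900 ≈ 21.6400 mm.
From α = 2·arctan(d/2f) we get f = d / (2·tan(α/2)).
With d = 21.6400 mm and α/2 = 15°, tan(α/2) ≈ 0.26795, so f ≈ 21.6400 / 0.53590 ≈ 40.3808 mm.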